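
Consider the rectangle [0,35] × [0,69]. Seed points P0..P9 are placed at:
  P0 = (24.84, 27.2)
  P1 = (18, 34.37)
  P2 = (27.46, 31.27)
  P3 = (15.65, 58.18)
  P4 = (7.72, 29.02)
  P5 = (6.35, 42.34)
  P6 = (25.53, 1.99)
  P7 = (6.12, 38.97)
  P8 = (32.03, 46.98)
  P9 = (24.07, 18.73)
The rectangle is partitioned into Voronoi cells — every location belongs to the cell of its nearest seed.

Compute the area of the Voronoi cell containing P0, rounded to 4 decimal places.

Area of P0's cell: 96.7749

1. box [0,35]×[0,69]: [(0, 0) (35, 0) (35, 69) (0, 69)]
2. ⊥bis P0·P1 via (21.42,30.785): [(0, 10.3509) (0, 0) (35, 0) (35, 43.74)]  |A|=946.5896
3. ⊥bis P0·P2 via (26.15,29.235): [(22.3556, 31.6776) (0, 10.3509) (0, 0) (35, 0) (35, 23.5379)]  |A|=818.8687
4. ⊥bis P0·P3 via (20.245,42.69): [(22.3556, 31.6776) (0, 10.3509) (0, 0) (35, 0) (35, 23.5379)]  |A|=818.8687
5. ⊥bis P0·P4 via (16.28,28.11): [(22.3556, 31.6776) (16.0164, 25.6301) (13.2917, 0) (35, 0) (35, 23.5379)]  |A|=565.6439
6. ⊥bis P0·P5 via (15.595,34.77): [(22.3556, 31.6776) (16.0164, 25.6301) (13.2917, 0) (35, 0) (35, 23.5379)]  |A|=565.6439
7. ⊥bis P0·P6 via (25.185,14.595): [(22.3556, 31.6776) (16.0164, 25.6301) (14.8131, 14.3111) (35, 14.8636) (35, 23.5379)]  |A|=260.283
8. ⊥bis P0·P7 via (15.48,33.085): [(22.3556, 31.6776) (16.0164, 25.6301) (14.8131, 14.3111) (35, 14.8636) (35, 23.5379)]  |A|=260.283
9. ⊥bis P0·P8 via (28.435,37.09): [(22.3556, 31.6776) (16.0164, 25.6301) (14.8131, 14.3111) (35, 14.8636) (35, 23.5379)]  |A|=260.283
10. ⊥bis P0·P9 via (24.455,22.965): [(22.3556, 31.6776) (16.0164, 25.6301) (15.8165, 23.7503) (35, 22.0064) (35, 23.5379)]  |A|=96.7749
11. canonical 5-gon: [(22.3556, 31.6776) (16.0164, 25.6301) (15.8165, 23.7503) (35, 22.0064) (35, 23.5379)]
12. shoelace: 96.7749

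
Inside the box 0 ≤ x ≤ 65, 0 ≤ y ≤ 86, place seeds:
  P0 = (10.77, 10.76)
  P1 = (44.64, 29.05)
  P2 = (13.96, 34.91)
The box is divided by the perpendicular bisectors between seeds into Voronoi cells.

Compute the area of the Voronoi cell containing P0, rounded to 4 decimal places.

Area of P0's cell: 733.9402

1. box [0,65]×[0,86]: [(0, 0) (65, 0) (65, 86) (0, 86)]
2. ⊥bis P0·P1 via (27.705,19.905): [(0, 71.21) (0, 0) (38.4538, 0)]  |A|=1369.1481
3. ⊥bis P0·P2 via (12.365,22.835): [(27.1795, 20.8781) (0, 24.4683) (0, 0) (38.4538, 0)]  |A|=733.9402
4. canonical 4-gon: [(27.1795, 20.8781) (0, 24.4683) (0, 0) (38.4538, 0)]
5. shoelace: 733.9402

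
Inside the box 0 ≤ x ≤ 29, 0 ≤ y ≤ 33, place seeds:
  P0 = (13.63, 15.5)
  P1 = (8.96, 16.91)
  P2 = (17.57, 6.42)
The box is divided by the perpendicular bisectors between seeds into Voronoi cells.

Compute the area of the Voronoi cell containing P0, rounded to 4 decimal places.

Area of P0's cell: 321.4887

1. box [0,29]×[0,33]: [(0, 0) (29, 0) (29, 33) (0, 33)]
2. ⊥bis P0·P1 via (11.295,16.205): [(6.4023, 0) (29, 0) (29, 33) (16.3659, 33)]  |A|=581.3257
3. ⊥bis P0·P2 via (15.6,10.96): [(8.8236, 8.0196) (29, 16.7745) (29, 33) (16.3659, 33)]  |A|=321.4887
4. canonical 4-gon: [(8.8236, 8.0196) (29, 16.7745) (29, 33) (16.3659, 33)]
5. shoelace: 321.4887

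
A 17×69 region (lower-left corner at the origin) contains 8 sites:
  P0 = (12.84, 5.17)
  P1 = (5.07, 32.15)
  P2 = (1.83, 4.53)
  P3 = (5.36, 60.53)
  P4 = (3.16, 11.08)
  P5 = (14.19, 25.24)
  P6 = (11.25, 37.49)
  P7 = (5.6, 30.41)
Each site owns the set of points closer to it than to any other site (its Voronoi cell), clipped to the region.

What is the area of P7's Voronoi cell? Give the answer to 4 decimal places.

1. box [0,17]×[0,69]: [(0, 0) (17, 0) (17, 69) (0, 69)]
2. ⊥bis P7·P0 via (9.22,17.79): [(0, 15.1453) (17, 20.0217) (17, 69) (0, 69)]  |A|=874.081
3. ⊥bis P7·P1 via (5.335,31.28): [(0, 29.655) (0, 15.1453) (17, 20.0217) (17, 34.8331)]  |A|=249.2299
4. ⊥bis P7·P2 via (3.715,17.47): [(0, 29.655) (0, 18.0112) (6.6261, 17.0459) (17, 20.0217) (17, 34.8331)]  |A|=239.7351
5. ⊥bis P7·P3 via (5.48,45.47): [(0, 29.655) (0, 18.0112) (6.6261, 17.0459) (17, 20.0217) (17, 34.8331)]  |A|=239.7351
6. ⊥bis P7·P4 via (4.38,20.745): [(0, 29.655) (0, 21.2979) (14.8946, 19.4178) (17, 20.0217) (17, 34.8331)]  |A|=203.4095
7. ⊥bis P7·P5 via (9.895,27.825): [(13.4648, 33.7563) (0, 29.655) (0, 21.2979) (5.5453, 20.5979)]  |A|=95.5188
8. ⊥bis P7·P6 via (8.425,33.95): [(11.9084, 31.1702) (9.9929, 32.6988) (0, 29.655) (0, 21.2979) (5.5453, 20.5979)]  |A|=91.8524
9. canonical 5-gon: [(11.9084, 31.1702) (9.9929, 32.6988) (0, 29.655) (0, 21.2979) (5.5453, 20.5979)]
10. shoelace: 91.8524

Area of P7's cell: 91.8524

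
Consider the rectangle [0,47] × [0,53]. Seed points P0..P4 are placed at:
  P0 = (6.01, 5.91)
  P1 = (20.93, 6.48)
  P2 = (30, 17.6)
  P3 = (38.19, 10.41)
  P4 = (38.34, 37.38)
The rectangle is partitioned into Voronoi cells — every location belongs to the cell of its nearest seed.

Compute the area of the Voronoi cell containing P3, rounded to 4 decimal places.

1. box [0,47]×[0,53]: [(0, 0) (47, 0) (47, 53) (0, 53)]
2. ⊥bis P3·P0 via (22.1,8.16): [(23.2411, 0) (47, 0) (47, 53) (15.8296, 53)]  |A|=1455.6257
3. ⊥bis P3·P1 via (29.56,8.445): [(31.4829, 0) (47, 0) (47, 53) (19.4151, 53)]  |A|=1142.2039
4. ⊥bis P3·P2 via (34.095,14.005): [(29.4887, 8.7581) (31.4829, 0) (47, 0) (47, 28.7049)]  |A|=319.2794
5. ⊥bis P3·P4 via (38.265,23.895): [(42.7555, 23.87) (29.4887, 8.7581) (31.4829, 0) (47, 0) (47, 23.8464)]  |A|=308.9686
6. canonical 5-gon: [(42.7555, 23.87) (29.4887, 8.7581) (31.4829, 0) (47, 0) (47, 23.8464)]
7. shoelace: 308.9686

Area of P3's cell: 308.9686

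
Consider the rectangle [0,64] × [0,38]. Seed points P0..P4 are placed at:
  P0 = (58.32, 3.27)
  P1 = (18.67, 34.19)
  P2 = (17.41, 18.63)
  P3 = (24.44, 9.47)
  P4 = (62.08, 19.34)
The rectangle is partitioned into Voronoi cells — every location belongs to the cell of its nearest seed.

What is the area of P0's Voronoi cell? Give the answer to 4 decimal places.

1. box [0,64]×[0,38]: [(0, 0) (64, 0) (64, 38) (0, 38)]
2. ⊥bis P0·P1 via (38.495,18.73): [(23.8889, 0) (64, 0) (64, 38) (53.5222, 38)]  |A|=961.189
3. ⊥bis P0·P2 via (37.865,10.95): [(42.9134, 24.3958) (33.7537, 0) (64, 0) (64, 38) (53.5222, 38)]  |A|=840.8587
4. ⊥bis P0·P3 via (41.38,6.37): [(45.22, 27.3537) (40.2143, 0) (64, 0) (64, 38) (53.5222, 38)]  |A|=737.9087
5. ⊥bis P0·P4 via (60.2,11.305): [(43.0188, 15.325) (40.2143, 0) (64, 0) (64, 10.4159)]  |A|=291.5272
6. canonical 4-gon: [(43.0188, 15.325) (40.2143, 0) (64, 0) (64, 10.4159)]
7. shoelace: 291.5272

Area of P0's cell: 291.5272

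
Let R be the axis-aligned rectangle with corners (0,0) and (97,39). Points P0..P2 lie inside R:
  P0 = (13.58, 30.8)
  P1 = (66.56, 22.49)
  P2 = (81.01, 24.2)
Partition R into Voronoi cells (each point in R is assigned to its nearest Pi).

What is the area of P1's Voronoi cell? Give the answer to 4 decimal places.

1. box [0,97]×[0,39]: [(0, 0) (97, 0) (97, 39) (0, 39)]
2. ⊥bis P1·P0 via (40.07,26.645): [(35.8907, 0) (97, 0) (97, 39) (42.0079, 39)]  |A|=2263.9775
3. ⊥bis P1·P2 via (73.785,23.345): [(35.8907, 0) (76.5476, 0) (71.9324, 39) (42.0079, 39)]  |A|=1376.338
4. canonical 4-gon: [(35.8907, 0) (76.5476, 0) (71.9324, 39) (42.0079, 39)]
5. shoelace: 1376.338

Area of P1's cell: 1376.3380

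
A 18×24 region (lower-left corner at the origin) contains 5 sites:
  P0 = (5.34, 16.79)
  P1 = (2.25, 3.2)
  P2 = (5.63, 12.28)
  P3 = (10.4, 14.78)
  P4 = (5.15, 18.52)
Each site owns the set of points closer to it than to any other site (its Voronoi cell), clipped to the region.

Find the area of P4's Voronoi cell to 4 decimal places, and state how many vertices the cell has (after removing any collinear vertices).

Area of P4's cell: 69.0979 (4 vertices)

1. box [0,18]×[0,24]: [(0, 0) (18, 0) (18, 24) (0, 24)]
2. ⊥bis P4·P0 via (5.245,17.655): [(0, 17.079) (18, 19.0558) (18, 24) (0, 24)]  |A|=106.7868
3. ⊥bis P4·P1 via (3.7,10.86): [(0, 17.079) (18, 19.0558) (18, 24) (0, 24)]  |A|=106.7868
4. ⊥bis P4·P2 via (5.39,15.4): [(0, 17.079) (18, 19.0558) (18, 24) (0, 24)]  |A|=106.7868
5. ⊥bis P4·P3 via (7.775,16.65): [(0, 17.079) (8.7665, 18.0417) (13.011, 24) (0, 24)]  |A|=69.0979
6. canonical 4-gon: [(0, 17.079) (8.7665, 18.0417) (13.011, 24) (0, 24)]
7. shoelace: 69.0979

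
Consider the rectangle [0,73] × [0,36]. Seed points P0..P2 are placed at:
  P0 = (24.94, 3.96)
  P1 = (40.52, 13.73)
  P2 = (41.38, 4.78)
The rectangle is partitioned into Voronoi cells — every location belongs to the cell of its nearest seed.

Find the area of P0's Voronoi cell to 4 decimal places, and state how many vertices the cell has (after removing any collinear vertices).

Area of P0's cell: 950.8184 (5 vertices)

1. box [0,73]×[0,36]: [(0, 0) (73, 0) (73, 36) (0, 36)]
2. ⊥bis P0·P1 via (32.73,8.845): [(0, 0) (38.2766, 0) (15.7015, 36) (0, 36)]  |A|=971.605
3. ⊥bis P0·P2 via (33.16,4.37): [(0, 0) (33.378, 0) (32.9547, 8.4867) (15.7015, 36) (0, 36)]  |A|=950.8184
4. canonical 5-gon: [(0, 0) (33.378, 0) (32.9547, 8.4867) (15.7015, 36) (0, 36)]
5. shoelace: 950.8184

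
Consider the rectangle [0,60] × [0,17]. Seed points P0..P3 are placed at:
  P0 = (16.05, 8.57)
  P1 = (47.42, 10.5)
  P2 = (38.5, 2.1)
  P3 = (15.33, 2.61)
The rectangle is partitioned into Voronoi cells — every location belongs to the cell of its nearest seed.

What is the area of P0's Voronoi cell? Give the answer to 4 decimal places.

Area of P0's cell: 323.8702

1. box [0,60]×[0,17]: [(0, 0) (60, 0) (60, 17) (0, 17)]
2. ⊥bis P0·P1 via (31.735,9.535): [(0, 0) (32.3216, 0) (31.2757, 17) (0, 17)]  |A|=540.5775
3. ⊥bis P0·P2 via (27.275,5.335): [(0, 0) (25.7375, 0) (30.6368, 17) (0, 17)]  |A|=479.1814
4. ⊥bis P0·P3 via (15.69,5.59): [(0, 7.4854) (26.9562, 4.229) (30.6368, 17) (0, 17)]  |A|=323.8702
5. canonical 4-gon: [(0, 7.4854) (26.9562, 4.229) (30.6368, 17) (0, 17)]
6. shoelace: 323.8702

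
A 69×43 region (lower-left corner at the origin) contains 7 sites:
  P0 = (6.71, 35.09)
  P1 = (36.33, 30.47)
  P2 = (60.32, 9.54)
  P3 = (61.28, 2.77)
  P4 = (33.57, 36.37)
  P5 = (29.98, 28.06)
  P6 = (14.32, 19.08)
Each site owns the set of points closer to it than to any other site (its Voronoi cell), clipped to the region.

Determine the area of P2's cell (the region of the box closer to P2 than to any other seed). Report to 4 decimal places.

Area of P2's cell: 649.7056

1. box [0,69]×[0,43]: [(0, 0) (69, 0) (69, 43) (0, 43)]
2. ⊥bis P2·P0 via (33.515,22.315): [(22.8799, 0) (69, 0) (69, 43) (43.3733, 43)]  |A|=1542.5571
3. ⊥bis P2·P1 via (48.325,20.005): [(30.8717, 0) (69, 0) (69, 43) (68.3869, 43)]  |A|=832.9398
4. ⊥bis P2·P3 via (60.8,6.155): [(32.7744, 2.1809) (69, 7.3178) (69, 43) (68.3869, 43)]  |A|=658.8171
5. ⊥bis P2·P4 via (46.945,22.955): [(32.7744, 2.1809) (69, 7.3178) (69, 43) (68.3869, 43)]  |A|=658.8171
6. ⊥bis P2·P5 via (45.15,18.8): [(40.2027, 10.6952) (35.2169, 2.5273) (69, 7.3178) (69, 43) (68.3869, 43)]  |A|=649.7056
7. ⊥bis P2·P6 via (37.32,14.31): [(40.2027, 10.6952) (35.2169, 2.5273) (69, 7.3178) (69, 43) (68.3869, 43)]  |A|=649.7056
8. canonical 5-gon: [(40.2027, 10.6952) (35.2169, 2.5273) (69, 7.3178) (69, 43) (68.3869, 43)]
9. shoelace: 649.7056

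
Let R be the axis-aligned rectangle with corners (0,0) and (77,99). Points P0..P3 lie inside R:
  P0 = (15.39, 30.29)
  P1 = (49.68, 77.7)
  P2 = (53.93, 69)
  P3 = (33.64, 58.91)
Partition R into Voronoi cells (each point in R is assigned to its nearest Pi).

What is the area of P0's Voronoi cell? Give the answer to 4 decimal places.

Area of P0's cell: 2729.0128

1. box [0,77]×[0,99]: [(0, 0) (77, 0) (77, 99) (0, 99)]
2. ⊥bis P0·P1 via (32.535,53.995): [(0, 77.5264) (0, 0) (77, 0) (77, 21.835)]  |A|=3825.4157
3. ⊥bis P0·P2 via (34.66,49.645): [(24.3309, 59.9287) (0, 77.5264) (0, 0) (77, 0) (77, 7.4909)]  |A|=3447.6709
4. ⊥bis P0·P3 via (24.515,44.6): [(66.8275, 17.6187) (0, 60.2324) (0, 0) (77, 0) (77, 7.4909)]  |A|=2729.0128
5. canonical 5-gon: [(66.8275, 17.6187) (0, 60.2324) (0, 0) (77, 0) (77, 7.4909)]
6. shoelace: 2729.0128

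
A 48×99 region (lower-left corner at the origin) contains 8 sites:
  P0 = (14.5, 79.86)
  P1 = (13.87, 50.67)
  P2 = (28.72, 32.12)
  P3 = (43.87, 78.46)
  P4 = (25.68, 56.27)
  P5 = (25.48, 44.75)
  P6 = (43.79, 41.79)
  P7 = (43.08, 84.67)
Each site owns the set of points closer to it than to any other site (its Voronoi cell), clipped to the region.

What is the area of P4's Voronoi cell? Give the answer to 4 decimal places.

Area of P4's cell: 410.7162

1. box [0,48]×[0,99]: [(0, 0) (48, 0) (48, 99) (0, 99)]
2. ⊥bis P4·P0 via (20.09,68.065): [(0, 58.5438) (0, 0) (48, 0) (48, 81.2924)]  |A|=3356.0671
3. ⊥bis P4·P1 via (19.775,53.47): [(14.1821, 65.2651) (45.1291, 0) (48, 0) (48, 81.2924)]  |A|=1468.2539
4. ⊥bis P4·P2 via (27.2,44.195): [(14.1821, 65.2651) (24.3435, 43.8354) (48, 46.8133) (48, 81.2924)]  |A|=851.6104
5. ⊥bis P4·P3 via (34.775,67.365): [(28.8541, 72.2186) (14.1821, 65.2651) (24.3435, 43.8354) (48, 46.8133) (48, 56.524)]  |A|=614.5038
6. ⊥bis P4·P5 via (25.58,50.51): [(28.8541, 72.2186) (14.1821, 65.2651) (21.142, 50.587) (48, 50.1208) (48, 56.524)]  |A|=485.4611
7. ⊥bis P4·P6 via (34.735,49.03): [(43.6065, 60.1255) (28.8541, 72.2186) (14.1821, 65.2651) (21.142, 50.587) (35.7768, 50.333)]  |A|=410.7162
8. ⊥bis P4·P7 via (34.38,70.47): [(43.6065, 60.1255) (28.8541, 72.2186) (14.1821, 65.2651) (21.142, 50.587) (35.7768, 50.333)]  |A|=410.7162
9. canonical 5-gon: [(43.6065, 60.1255) (28.8541, 72.2186) (14.1821, 65.2651) (21.142, 50.587) (35.7768, 50.333)]
10. shoelace: 410.7162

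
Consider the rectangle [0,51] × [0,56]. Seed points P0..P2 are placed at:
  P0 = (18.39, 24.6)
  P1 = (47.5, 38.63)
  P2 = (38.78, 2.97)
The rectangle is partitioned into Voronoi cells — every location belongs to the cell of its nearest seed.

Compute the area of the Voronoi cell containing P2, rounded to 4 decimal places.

1. box [0,51]×[0,56]: [(0, 0) (51, 0) (51, 56) (0, 56)]
2. ⊥bis P2·P0 via (28.585,13.785): [(13.9617, 0) (51, 0) (51, 34.915)]  |A|=646.5965
3. ⊥bis P2·P1 via (43.14,20.8): [(37.4918, 22.1812) (13.9617, 0) (51, 0) (51, 18.878)]  |A|=538.2807
4. canonical 4-gon: [(37.4918, 22.1812) (13.9617, 0) (51, 0) (51, 18.878)]
5. shoelace: 538.2807

Area of P2's cell: 538.2807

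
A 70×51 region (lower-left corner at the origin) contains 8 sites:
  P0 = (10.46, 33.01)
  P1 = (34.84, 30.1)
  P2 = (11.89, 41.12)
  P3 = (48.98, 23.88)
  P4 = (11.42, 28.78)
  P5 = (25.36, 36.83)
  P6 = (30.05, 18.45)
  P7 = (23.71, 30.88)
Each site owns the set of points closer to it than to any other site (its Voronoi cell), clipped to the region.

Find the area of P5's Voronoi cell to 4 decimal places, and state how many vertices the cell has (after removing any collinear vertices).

Area of P5's cell: 283.6759 (5 vertices)

1. box [0,70]×[0,51]: [(0, 0) (70, 0) (70, 51) (0, 51)]
2. ⊥bis P5·P0 via (17.91,34.92): [(26.8626, 0) (70, 0) (70, 51) (13.7875, 51)]  |A|=2533.4219
3. ⊥bis P5·P1 via (30.1,33.465): [(21.4183, 21.2358) (42.5484, 51) (13.7875, 51)]  |A|=428.0225
4. ⊥bis P5·P2 via (18.625,38.975): [(17.6529, 35.9228) (21.4183, 21.2358) (42.5484, 51) (22.4548, 51)]  |A|=362.683
5. ⊥bis P5·P3 via (37.17,30.355): [(17.6529, 35.9228) (21.4183, 21.2358) (42.5484, 51) (22.4548, 51)]  |A|=362.683
6. ⊥bis P5·P4 via (18.39,32.805): [(17.6529, 35.9228) (18.5019, 32.6112) (23.4325, 24.073) (42.5484, 51) (22.4548, 51)]  |A|=347.0897
7. ⊥bis P5·P6 via (27.705,27.64): [(17.6529, 35.9228) (18.5019, 32.6112) (22.1859, 26.2317) (25.5798, 27.0977) (42.5484, 51) (22.4548, 51)]  |A|=342.8868
8. ⊥bis P5·P7 via (24.535,33.855): [(17.6529, 35.9228) (17.6969, 35.7513) (29.416, 32.5015) (42.5484, 51) (22.4548, 51)]  |A|=283.6759
9. canonical 5-gon: [(17.6529, 35.9228) (17.6969, 35.7513) (29.416, 32.5015) (42.5484, 51) (22.4548, 51)]
10. shoelace: 283.6759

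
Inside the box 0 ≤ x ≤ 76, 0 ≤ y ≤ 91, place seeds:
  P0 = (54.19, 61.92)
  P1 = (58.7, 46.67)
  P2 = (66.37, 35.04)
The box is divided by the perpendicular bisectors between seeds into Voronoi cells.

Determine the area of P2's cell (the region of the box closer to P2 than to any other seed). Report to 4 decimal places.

Area of P2's cell: 1875.3478

1. box [0,76]×[0,91]: [(0, 0) (76, 0) (76, 91) (0, 91)]
2. ⊥bis P2·P0 via (60.28,48.48): [(0, 21.1656) (0, 0) (76, 0) (76, 55.6031)]  |A|=2917.2125
3. ⊥bis P2·P1 via (62.535,40.855): [(0.5867, 0) (76, 0) (76, 49.7352)]  |A|=1875.3478
4. canonical 3-gon: [(0.5867, 0) (76, 0) (76, 49.7352)]
5. shoelace: 1875.3478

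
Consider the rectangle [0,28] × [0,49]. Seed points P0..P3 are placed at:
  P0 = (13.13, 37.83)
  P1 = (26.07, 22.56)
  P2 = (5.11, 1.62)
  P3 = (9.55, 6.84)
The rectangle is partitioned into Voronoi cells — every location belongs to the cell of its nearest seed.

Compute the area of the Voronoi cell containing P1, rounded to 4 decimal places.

Area of P1's cell: 292.4573

1. box [0,28]×[0,49]: [(0, 0) (28, 0) (28, 49) (0, 49)]
2. ⊥bis P1·P0 via (19.6,30.195): [(0, 13.5857) (0, 0) (28, 0) (28, 37.3133)]  |A|=712.5856
3. ⊥bis P1·P2 via (15.59,12.09): [(7.6333, 20.0543) (27.6685, 0) (28, 0) (28, 37.3133)]  |A|=383.2981
4. ⊥bis P1·P3 via (17.81,14.7): [(10.4465, 22.4382) (28, 3.9914) (28, 37.3133)]  |A|=292.4573
5. canonical 3-gon: [(10.4465, 22.4382) (28, 3.9914) (28, 37.3133)]
6. shoelace: 292.4573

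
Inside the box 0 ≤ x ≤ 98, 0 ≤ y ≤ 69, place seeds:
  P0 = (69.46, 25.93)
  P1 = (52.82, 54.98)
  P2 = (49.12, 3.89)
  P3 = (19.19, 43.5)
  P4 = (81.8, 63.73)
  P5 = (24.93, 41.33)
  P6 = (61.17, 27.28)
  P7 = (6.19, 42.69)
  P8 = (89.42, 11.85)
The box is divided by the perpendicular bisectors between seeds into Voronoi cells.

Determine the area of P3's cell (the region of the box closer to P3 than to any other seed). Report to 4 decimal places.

1. box [0,98]×[0,69]: [(0, 0) (98, 0) (98, 69) (0, 69)]
2. ⊥bis P3·P0 via (44.325,34.715): [(0, 0) (32.1917, 0) (56.308, 69) (0, 69)]  |A|=3053.24
3. ⊥bis P3·P1 via (36.005,49.24): [(0, 0) (32.1917, 0) (42.6243, 29.8491) (29.2597, 69) (0, 69)]  |A|=2523.7565
4. ⊥bis P3·P2 via (34.155,23.695): [(0, 0) (2.7965, 0) (42.5577, 30.0442) (29.2597, 69) (0, 69)]  |A|=2080.1675
5. ⊥bis P3·P4 via (50.495,53.615): [(0, 0) (2.7965, 0) (42.5577, 30.0442) (29.2597, 69) (0, 69)]  |A|=2080.1675
6. ⊥bis P3·P5 via (22.06,42.415): [(0, 0) (2.7965, 0) (7.3161, 3.4151) (30.6124, 65.0374) (29.2597, 69) (0, 69)]  |A|=1304.5133
7. ⊥bis P3·P6 via (40.18,35.39): [(0, 0) (2.7965, 0) (7.3161, 3.4151) (30.6124, 65.0374) (29.2597, 69) (0, 69)]  |A|=1304.5133
8. ⊥bis P3·P7 via (12.69,43.095): [(14.0522, 21.233) (30.6124, 65.0374) (29.2597, 69) (11.0759, 69)]  |A|=496.7295
9. ⊥bis P3·P8 via (54.305,27.675): [(14.0522, 21.233) (30.6124, 65.0374) (29.2597, 69) (11.0759, 69)]  |A|=496.7295
10. canonical 4-gon: [(14.0522, 21.233) (30.6124, 65.0374) (29.2597, 69) (11.0759, 69)]
11. shoelace: 496.7295

Area of P3's cell: 496.7295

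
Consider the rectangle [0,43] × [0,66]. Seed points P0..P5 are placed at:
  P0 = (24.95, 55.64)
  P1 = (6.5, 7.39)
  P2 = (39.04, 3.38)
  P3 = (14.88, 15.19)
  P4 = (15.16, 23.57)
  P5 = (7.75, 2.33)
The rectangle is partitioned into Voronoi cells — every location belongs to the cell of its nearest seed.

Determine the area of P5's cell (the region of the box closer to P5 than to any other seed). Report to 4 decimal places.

1. box [0,43]×[0,66]: [(0, 0) (43, 0) (43, 66) (0, 66)]
2. ⊥bis P5·P0 via (16.35,28.985): [(0, 34.2602) (0, 0) (43, 0) (43, 20.3866)]  |A|=1174.9061
3. ⊥bis P5·P1 via (7.125,4.86): [(0, 3.0999) (0, 0) (43, 0) (43, 13.7224)]  |A|=361.6789
4. ⊥bis P5·P2 via (23.395,2.855): [(23.1945, 8.8297) (0, 3.0999) (0, 0) (23.4908, 0)]  |A|=139.6588
5. ⊥bis P5·P3 via (11.315,8.76): [(23.4221, 2.0474) (14.8896, 6.7781) (0, 3.0999) (0, 0) (23.4908, 0)]  |A|=111.2621
6. ⊥bis P5·P4 via (11.455,12.95): [(23.4221, 2.0474) (14.8896, 6.7781) (0, 3.0999) (0, 0) (23.4908, 0)]  |A|=111.2621
7. canonical 5-gon: [(23.4221, 2.0474) (14.8896, 6.7781) (0, 3.0999) (0, 0) (23.4908, 0)]
8. shoelace: 111.2621

Area of P5's cell: 111.2621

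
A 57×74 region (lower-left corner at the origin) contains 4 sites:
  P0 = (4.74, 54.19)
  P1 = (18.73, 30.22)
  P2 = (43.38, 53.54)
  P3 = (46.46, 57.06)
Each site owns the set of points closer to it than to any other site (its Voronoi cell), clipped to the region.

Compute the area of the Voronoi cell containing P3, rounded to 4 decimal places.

1. box [0,57]×[0,74]: [(0, 0) (57, 0) (57, 74) (0, 74)]
2. ⊥bis P3·P0 via (25.6,55.625): [(29.4266, 0) (57, 0) (57, 74) (24.3359, 74)]  |A|=2228.7875
3. ⊥bis P3·P1 via (32.595,43.64): [(25.9524, 50.5029) (57, 18.4257) (57, 74) (24.3359, 74)]  |A|=1246.4799
4. ⊥bis P3·P2 via (44.92,55.3): [(24.3864, 73.2669) (57, 44.73) (57, 74) (24.3359, 74)]  |A|=489.2731
5. canonical 4-gon: [(24.3864, 73.2669) (57, 44.73) (57, 74) (24.3359, 74)]
6. shoelace: 489.2731

Area of P3's cell: 489.2731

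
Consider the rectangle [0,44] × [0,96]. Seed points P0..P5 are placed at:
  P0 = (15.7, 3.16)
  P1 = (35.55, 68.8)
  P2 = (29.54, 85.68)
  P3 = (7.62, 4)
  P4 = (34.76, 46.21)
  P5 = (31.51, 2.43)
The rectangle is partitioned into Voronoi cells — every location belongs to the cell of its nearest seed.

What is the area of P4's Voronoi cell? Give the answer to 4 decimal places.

1. box [0,44]×[0,96]: [(0, 0) (44, 0) (44, 96) (0, 96)]
2. ⊥bis P4·P0 via (25.23,24.685): [(0, 35.8554) (44, 16.3748) (44, 96) (0, 96)]  |A|=3074.9376
3. ⊥bis P4·P1 via (35.155,57.505): [(0, 58.7344) (0, 35.8554) (44, 16.3748) (44, 57.1957)]  |A|=1401.3997
4. ⊥bis P4·P2 via (32.15,65.945): [(0, 58.7344) (0, 35.8554) (44, 16.3748) (44, 57.1957)]  |A|=1401.3997
5. ⊥bis P4·P3 via (21.19,25.105): [(0, 58.7344) (0, 38.7297) (14.3546, 29.5) (44, 16.3748) (44, 57.1957)]  |A|=1380.7699
6. ⊥bis P4·P5 via (33.135,24.32): [(0, 58.7344) (0, 38.7297) (14.3546, 29.5) (24.628, 24.9515) (44, 23.5134) (44, 57.1957)]  |A|=1311.6247
7. canonical 6-gon: [(0, 58.7344) (0, 38.7297) (14.3546, 29.5) (24.628, 24.9515) (44, 23.5134) (44, 57.1957)]
8. shoelace: 1311.6247

Area of P4's cell: 1311.6247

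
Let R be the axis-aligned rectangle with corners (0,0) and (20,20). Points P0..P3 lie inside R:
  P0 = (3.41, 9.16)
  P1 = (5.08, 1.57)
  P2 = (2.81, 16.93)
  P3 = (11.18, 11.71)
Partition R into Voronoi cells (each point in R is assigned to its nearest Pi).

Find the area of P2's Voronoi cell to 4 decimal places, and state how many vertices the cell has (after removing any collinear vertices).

Area of P2's cell: 58.1898 (4 vertices)

1. box [0,20]×[0,20]: [(0, 0) (20, 0) (20, 20) (0, 20)]
2. ⊥bis P2·P0 via (3.11,13.045): [(0, 12.8048) (20, 14.3492) (20, 20) (0, 20)]  |A|=128.4591
3. ⊥bis P2·P1 via (3.945,9.25): [(0, 12.8048) (20, 14.3492) (20, 20) (0, 20)]  |A|=128.4591
4. ⊥bis P2·P3 via (6.995,14.32): [(0, 12.8048) (6.3562, 13.2957) (10.5374, 20) (0, 20)]  |A|=58.1898
5. canonical 4-gon: [(0, 12.8048) (6.3562, 13.2957) (10.5374, 20) (0, 20)]
6. shoelace: 58.1898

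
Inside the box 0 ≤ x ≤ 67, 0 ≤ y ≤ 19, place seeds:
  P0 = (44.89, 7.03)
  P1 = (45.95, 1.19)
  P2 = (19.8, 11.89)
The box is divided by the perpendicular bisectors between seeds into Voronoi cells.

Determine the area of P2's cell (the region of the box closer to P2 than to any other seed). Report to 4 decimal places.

1. box [0,67]×[0,19]: [(0, 0) (67, 0) (67, 19) (0, 19)]
2. ⊥bis P2·P0 via (32.345,9.46): [(0, 0) (30.5126, 0) (34.1929, 19) (0, 19)]  |A|=614.7022
3. ⊥bis P2·P1 via (32.875,6.54): [(0, 0) (30.199, 0) (30.7945, 1.4554) (34.1929, 19) (0, 19)]  |A|=614.474
4. canonical 5-gon: [(0, 0) (30.199, 0) (30.7945, 1.4554) (34.1929, 19) (0, 19)]
5. shoelace: 614.474

Area of P2's cell: 614.4740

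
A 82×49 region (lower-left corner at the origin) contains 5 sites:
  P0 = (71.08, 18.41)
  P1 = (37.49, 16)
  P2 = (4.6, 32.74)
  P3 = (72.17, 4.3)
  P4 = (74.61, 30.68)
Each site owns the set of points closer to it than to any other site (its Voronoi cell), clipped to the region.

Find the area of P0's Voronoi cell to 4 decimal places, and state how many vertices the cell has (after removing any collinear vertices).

Area of P0's cell: 414.5569 (4 vertices)

1. box [0,82]×[0,49]: [(0, 0) (82, 0) (82, 49) (0, 49)]
2. ⊥bis P0·P1 via (54.285,17.205): [(55.5194, 0) (82, 0) (82, 49) (52.0038, 49)]  |A|=1383.6815
3. ⊥bis P0·P2 via (37.84,25.575): [(55.5194, 0) (82, 0) (82, 49) (52.0038, 49)]  |A|=1383.6815
4. ⊥bis P0·P3 via (71.625,11.355): [(54.798, 10.0551) (82, 12.1565) (82, 49) (52.0038, 49)]  |A|=1085.2087
5. ⊥bis P0·P4 via (72.845,24.545): [(53.3561, 30.1518) (54.798, 10.0551) (82, 12.1565) (82, 21.9112)]  |A|=414.5569
6. canonical 4-gon: [(53.3561, 30.1518) (54.798, 10.0551) (82, 12.1565) (82, 21.9112)]
7. shoelace: 414.5569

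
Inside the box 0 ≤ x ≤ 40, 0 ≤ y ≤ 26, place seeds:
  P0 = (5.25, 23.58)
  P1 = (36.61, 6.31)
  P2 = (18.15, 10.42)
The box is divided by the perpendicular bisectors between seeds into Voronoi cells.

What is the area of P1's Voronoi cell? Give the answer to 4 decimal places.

1. box [0,40]×[0,26]: [(0, 0) (40, 0) (40, 26) (0, 26)]
2. ⊥bis P1·P0 via (20.93,14.945): [(12.6998, 0) (40, 0) (40, 26) (27.018, 26)]  |A|=523.669
3. ⊥bis P1·P2 via (27.38,8.365): [(25.5176, 0) (40, 0) (40, 26) (31.3063, 26)]  |A|=301.2892
4. canonical 4-gon: [(25.5176, 0) (40, 0) (40, 26) (31.3063, 26)]
5. shoelace: 301.2892

Area of P1's cell: 301.2892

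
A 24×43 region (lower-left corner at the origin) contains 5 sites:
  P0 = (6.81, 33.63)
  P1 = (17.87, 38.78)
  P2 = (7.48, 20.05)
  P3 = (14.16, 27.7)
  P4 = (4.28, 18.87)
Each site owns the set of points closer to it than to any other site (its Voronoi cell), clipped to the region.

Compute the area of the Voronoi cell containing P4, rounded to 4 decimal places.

1. box [0,24]×[0,43]: [(0, 0) (24, 0) (24, 43) (0, 43)]
2. ⊥bis P4·P0 via (5.545,26.25): [(0, 27.2005) (0, 0) (24, 0) (24, 23.0866)]  |A|=603.4453
3. ⊥bis P4·P1 via (11.075,28.825): [(17.9669, 24.1208) (0, 27.2005) (0, 0) (24, 0) (24, 20.0028)]  |A|=594.1426
4. ⊥bis P4·P2 via (5.88,19.46): [(3.2299, 26.6468) (0, 27.2005) (0, 0) (13.0559, 0)]  |A|=217.8756
5. ⊥bis P4·P3 via (9.22,23.285): [(3.2299, 26.6468) (0, 27.2005) (0, 0) (13.0559, 0)]  |A|=217.8756
6. canonical 4-gon: [(3.2299, 26.6468) (0, 27.2005) (0, 0) (13.0559, 0)]
7. shoelace: 217.8756

Area of P4's cell: 217.8756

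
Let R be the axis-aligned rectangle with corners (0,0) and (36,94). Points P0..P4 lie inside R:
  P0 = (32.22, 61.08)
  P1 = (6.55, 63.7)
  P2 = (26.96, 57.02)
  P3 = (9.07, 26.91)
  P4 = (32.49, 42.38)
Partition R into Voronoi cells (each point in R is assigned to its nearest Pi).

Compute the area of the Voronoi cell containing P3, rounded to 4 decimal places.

Area of P3's cell: 1253.5295

1. box [0,36]×[0,94]: [(0, 0) (36, 0) (36, 94) (0, 94)]
2. ⊥bis P3·P0 via (20.645,43.995): [(0, 57.9819) (0, 0) (36, 0) (36, 33.5921)]  |A|=1648.3311
3. ⊥bis P3·P1 via (7.81,45.305): [(17.7104, 45.9831) (0, 44.77) (0, 0) (36, 0) (36, 33.5921)]  |A|=1531.3373
4. ⊥bis P3·P2 via (18.015,41.965): [(11.9198, 45.5865) (0, 44.77) (0, 0) (36, 0) (36, 31.2791)]  |A|=1463.9857
5. ⊥bis P3·P4 via (20.78,34.645): [(14.6074, 43.9896) (11.9198, 45.5865) (0, 44.77) (0, 0) (36, 0) (36, 11.6035)]  |A|=1253.5295
6. canonical 6-gon: [(14.6074, 43.9896) (11.9198, 45.5865) (0, 44.77) (0, 0) (36, 0) (36, 11.6035)]
7. shoelace: 1253.5295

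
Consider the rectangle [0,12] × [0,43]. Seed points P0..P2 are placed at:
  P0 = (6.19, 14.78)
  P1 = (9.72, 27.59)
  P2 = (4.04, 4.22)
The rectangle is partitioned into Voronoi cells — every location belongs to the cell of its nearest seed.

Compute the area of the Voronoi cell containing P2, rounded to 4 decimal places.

1. box [0,12]×[0,43]: [(0, 0) (12, 0) (12, 43) (0, 43)]
2. ⊥bis P2·P0 via (5.115,9.5): [(0, 10.5414) (0, 0) (12, 0) (12, 8.0982)]  |A|=111.8378
3. ⊥bis P2·P1 via (6.88,15.905): [(0, 10.5414) (0, 0) (12, 0) (12, 8.0982)]  |A|=111.8378
4. canonical 4-gon: [(0, 10.5414) (0, 0) (12, 0) (12, 8.0982)]
5. shoelace: 111.8378

Area of P2's cell: 111.8378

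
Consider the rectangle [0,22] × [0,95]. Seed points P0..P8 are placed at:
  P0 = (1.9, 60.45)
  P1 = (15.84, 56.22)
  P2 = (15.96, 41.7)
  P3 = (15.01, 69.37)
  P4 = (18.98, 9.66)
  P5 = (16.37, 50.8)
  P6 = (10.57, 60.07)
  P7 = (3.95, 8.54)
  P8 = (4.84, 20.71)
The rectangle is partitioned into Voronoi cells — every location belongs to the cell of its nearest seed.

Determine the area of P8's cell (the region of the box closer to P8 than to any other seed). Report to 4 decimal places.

Area of P8's cell: 290.4301

1. box [0,22]×[0,95]: [(0, 0) (22, 0) (22, 95) (0, 95)]
2. ⊥bis P8·P0 via (3.37,40.58): [(0, 40.3307) (0, 0) (22, 0) (22, 41.9583)]  |A|=905.1784
3. ⊥bis P8·P1 via (10.34,38.465): [(3.4849, 40.5885) (0, 40.3307) (0, 0) (22, 0) (22, 34.8531)]  |A|=839.4018
4. ⊥bis P8·P2 via (10.4,31.205): [(0, 36.7147) (0, 0) (22, 0) (22, 25.0596)]  |A|=679.517
5. ⊥bis P8·P3 via (9.925,45.04): [(0, 36.7147) (0, 0) (22, 0) (22, 25.0596)]  |A|=679.517
6. ⊥bis P8·P4 via (11.91,15.185): [(20.3216, 25.9488) (0, 36.7147) (0, 0) (0.0434, 0)]  |A|=373.6127
7. ⊥bis P8·P5 via (10.605,35.755): [(20.3216, 25.9488) (0, 36.7147) (0, 0) (0.0434, 0)]  |A|=373.6127
8. ⊥bis P8·P6 via (7.705,40.39): [(20.3216, 25.9488) (0, 36.7147) (0, 0) (0.0434, 0)]  |A|=373.6127
9. ⊥bis P8·P7 via (4.395,14.625): [(11.0898, 14.1354) (20.3216, 25.9488) (0, 36.7147) (0, 14.9464)]  |A|=290.4301
10. canonical 4-gon: [(11.0898, 14.1354) (20.3216, 25.9488) (0, 36.7147) (0, 14.9464)]
11. shoelace: 290.4301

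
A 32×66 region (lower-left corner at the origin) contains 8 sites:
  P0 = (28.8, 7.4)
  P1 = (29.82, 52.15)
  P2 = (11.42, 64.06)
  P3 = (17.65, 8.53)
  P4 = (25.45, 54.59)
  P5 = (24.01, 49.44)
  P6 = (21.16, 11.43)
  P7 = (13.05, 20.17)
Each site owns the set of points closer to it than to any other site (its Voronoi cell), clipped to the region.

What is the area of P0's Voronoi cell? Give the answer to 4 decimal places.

Area of P0's cell: 129.4033

1. box [0,32]×[0,66]: [(0, 0) (32, 0) (32, 66) (0, 66)]
2. ⊥bis P0·P1 via (29.31,29.775): [(0, 30.4431) (0, 0) (32, 0) (32, 29.7137)]  |A|=962.5081
3. ⊥bis P0·P2 via (20.11,35.73): [(2.6754, 30.3821) (0, 29.5614) (0, 0) (32, 0) (32, 29.7137)]  |A|=961.3287
4. ⊥bis P0·P3 via (23.225,7.965): [(25.4443, 29.8631) (22.4178, 0) (32, 0) (32, 29.7137)]  |A|=240.4748
5. ⊥bis P0·P4 via (27.125,30.995): [(25.4443, 29.8631) (22.4178, 0) (32, 0) (32, 29.7137)]  |A|=240.4748
6. ⊥bis P0·P5 via (26.405,28.42): [(25.2851, 28.2924) (22.4178, 0) (32, 0) (32, 29.0575)]  |A|=233.1112
7. ⊥bis P0·P6 via (24.98,9.415): [(22.9895, 5.6415) (22.4178, 0) (32, 0) (32, 22.7234)]  |A|=129.4033
8. ⊥bis P0·P7 via (20.925,13.785): [(22.9895, 5.6415) (22.4178, 0) (32, 0) (32, 22.7234)]  |A|=129.4033
9. canonical 4-gon: [(22.9895, 5.6415) (22.4178, 0) (32, 0) (32, 22.7234)]
10. shoelace: 129.4033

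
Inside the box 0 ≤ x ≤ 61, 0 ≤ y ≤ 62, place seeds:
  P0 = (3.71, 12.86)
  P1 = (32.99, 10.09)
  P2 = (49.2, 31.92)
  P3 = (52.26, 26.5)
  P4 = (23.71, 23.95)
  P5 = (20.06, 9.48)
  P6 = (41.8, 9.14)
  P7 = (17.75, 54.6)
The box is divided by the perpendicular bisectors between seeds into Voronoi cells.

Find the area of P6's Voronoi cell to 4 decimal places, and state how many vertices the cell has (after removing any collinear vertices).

Area of P6's cell: 384.8512 (5 vertices)

1. box [0,61]×[0,62]: [(0, 0) (61, 0) (61, 62) (0, 62)]
2. ⊥bis P6·P0 via (22.755,11): [(21.6807, 0) (61, 0) (61, 62) (27.7358, 62)]  |A|=2250.0873
3. ⊥bis P6·P1 via (37.395,9.615): [(36.3582, 0) (61, 0) (61, 62) (43.0438, 62)]  |A|=1320.5388
4. ⊥bis P6·P2 via (45.5,20.53): [(38.8065, 22.7044) (36.3582, 0) (61, 0) (61, 15.4949)]  |A|=451.6816
5. ⊥bis P6·P3 via (47.03,17.82): [(39.0607, 22.6218) (38.8065, 22.7044) (36.3582, 0) (61, 0) (61, 9.4026)]  |A|=384.8512
6. ⊥bis P6·P4 via (32.755,16.545): [(39.0607, 22.6218) (38.8065, 22.7044) (36.3582, 0) (61, 0) (61, 9.4026)]  |A|=384.8512
7. ⊥bis P6·P5 via (30.93,9.31): [(39.0607, 22.6218) (38.8065, 22.7044) (36.3582, 0) (61, 0) (61, 9.4026)]  |A|=384.8512
8. ⊥bis P6·P7 via (29.775,31.87): [(39.0607, 22.6218) (38.8065, 22.7044) (36.3582, 0) (61, 0) (61, 9.4026)]  |A|=384.8512
9. canonical 5-gon: [(39.0607, 22.6218) (38.8065, 22.7044) (36.3582, 0) (61, 0) (61, 9.4026)]
10. shoelace: 384.8512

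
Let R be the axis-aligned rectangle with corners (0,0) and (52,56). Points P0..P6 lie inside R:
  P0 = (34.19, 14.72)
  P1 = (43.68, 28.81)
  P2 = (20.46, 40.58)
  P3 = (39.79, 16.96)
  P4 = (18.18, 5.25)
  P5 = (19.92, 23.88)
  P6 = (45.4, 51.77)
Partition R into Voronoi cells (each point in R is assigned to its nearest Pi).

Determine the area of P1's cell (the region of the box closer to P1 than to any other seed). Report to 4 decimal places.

1. box [0,52]×[0,56]: [(0, 0) (52, 0) (52, 56) (0, 56)]
2. ⊥bis P1·P0 via (38.935,21.765): [(0, 47.9888) (52, 12.9654) (52, 56) (0, 56)]  |A|=1327.1921
3. ⊥bis P1·P2 via (32.07,34.695): [(28.9312, 28.5028) (52, 12.9654) (52, 56) (42.8693, 56)]  |A|=621.9122
4. ⊥bis P1·P3 via (41.735,22.885): [(28.9312, 28.5028) (33.0288, 25.743) (52, 19.5153) (52, 56) (42.8693, 56)]  |A|=559.782
5. ⊥bis P1·P4 via (30.93,17.03): [(28.9312, 28.5028) (33.0288, 25.743) (52, 19.5153) (52, 56) (42.8693, 56)]  |A|=559.782
6. ⊥bis P1·P5 via (31.8,26.345): [(30.6491, 31.8918) (31.7456, 26.6073) (33.0288, 25.743) (52, 19.5153) (52, 56) (42.8693, 56)]  |A|=553.385
7. ⊥bis P1·P6 via (44.54,40.29): [(35.2585, 40.9853) (30.6491, 31.8918) (31.7456, 26.6073) (33.0288, 25.743) (52, 19.5153) (52, 39.7311)]  |A|=348.6552
8. canonical 6-gon: [(35.2585, 40.9853) (30.6491, 31.8918) (31.7456, 26.6073) (33.0288, 25.743) (52, 19.5153) (52, 39.7311)]
9. shoelace: 348.6552

Area of P1's cell: 348.6552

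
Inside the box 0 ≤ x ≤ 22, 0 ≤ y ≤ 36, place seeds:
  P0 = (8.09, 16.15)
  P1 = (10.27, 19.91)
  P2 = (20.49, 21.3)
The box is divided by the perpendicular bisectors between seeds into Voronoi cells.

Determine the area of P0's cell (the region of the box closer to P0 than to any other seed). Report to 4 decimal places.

Area of P0's cell: 343.6555

1. box [0,22]×[0,36]: [(0, 0) (22, 0) (22, 36) (0, 36)]
2. ⊥bis P0·P1 via (9.18,18.03): [(0, 23.3524) (0, 0) (22, 0) (22, 10.5971)]  |A|=373.4453
3. ⊥bis P0·P2 via (14.29,18.725): [(16.291, 13.9072) (0, 23.3524) (0, 0) (22, 0) (22, 0.1611)]  |A|=343.6555
4. canonical 5-gon: [(16.291, 13.9072) (0, 23.3524) (0, 0) (22, 0) (22, 0.1611)]
5. shoelace: 343.6555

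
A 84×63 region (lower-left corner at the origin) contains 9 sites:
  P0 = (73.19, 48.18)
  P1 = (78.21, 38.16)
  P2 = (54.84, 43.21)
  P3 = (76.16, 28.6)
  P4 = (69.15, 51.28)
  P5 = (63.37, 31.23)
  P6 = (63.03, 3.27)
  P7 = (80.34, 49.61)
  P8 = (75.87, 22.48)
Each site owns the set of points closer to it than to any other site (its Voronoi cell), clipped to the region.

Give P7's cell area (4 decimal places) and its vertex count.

1. box [0,84]×[0,63]: [(0, 0) (84, 0) (84, 63) (0, 63)]
2. ⊥bis P7·P0 via (76.765,48.895): [(84, 12.72) (84, 63) (73.944, 63)]  |A|=252.8078
3. ⊥bis P7·P1 via (79.275,43.885): [(77.7087, 44.1764) (84, 43.006) (84, 63) (73.944, 63)]  |A|=157.539
4. ⊥bis P7·P2 via (67.59,46.41): [(77.7087, 44.1764) (84, 43.006) (84, 63) (73.944, 63)]  |A|=157.539
5. ⊥bis P7·P3 via (78.25,39.105): [(77.7087, 44.1764) (84, 43.006) (84, 63) (73.944, 63)]  |A|=157.539
6. ⊥bis P7·P4 via (74.745,50.445): [(75.4757, 55.3413) (77.7087, 44.1764) (84, 43.006) (84, 63) (76.6187, 63)]  |A|=147.2966
7. ⊥bis P7·P5 via (71.855,40.42): [(75.4757, 55.3413) (77.7087, 44.1764) (84, 43.006) (84, 63) (76.6187, 63)]  |A|=147.2966
8. ⊥bis P7·P6 via (71.685,26.44): [(75.4757, 55.3413) (77.7087, 44.1764) (84, 43.006) (84, 63) (76.6187, 63)]  |A|=147.2966
9. ⊥bis P7·P8 via (78.105,36.045): [(75.4757, 55.3413) (77.7087, 44.1764) (84, 43.006) (84, 63) (76.6187, 63)]  |A|=147.2966
10. canonical 5-gon: [(75.4757, 55.3413) (77.7087, 44.1764) (84, 43.006) (84, 63) (76.6187, 63)]
11. shoelace: 147.2966

Area of P7's cell: 147.2966 (5 vertices)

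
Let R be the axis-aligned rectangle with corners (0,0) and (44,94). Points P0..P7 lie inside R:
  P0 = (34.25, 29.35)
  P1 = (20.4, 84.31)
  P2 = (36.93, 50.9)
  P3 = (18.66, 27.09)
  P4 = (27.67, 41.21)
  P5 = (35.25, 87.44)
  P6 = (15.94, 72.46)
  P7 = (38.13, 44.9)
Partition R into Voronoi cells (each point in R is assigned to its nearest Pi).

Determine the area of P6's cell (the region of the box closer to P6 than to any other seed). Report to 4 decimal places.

1. box [0,44]×[0,94]: [(0, 0) (44, 0) (44, 94) (0, 94)]
2. ⊥bis P6·P0 via (25.095,50.905): [(0, 40.2465) (44, 58.9345) (44, 94) (0, 94)]  |A|=1954.0194
3. ⊥bis P6·P1 via (18.17,78.385): [(0, 85.2237) (0, 40.2465) (44, 58.9345) (44, 68.6633)]  |A|=1203.5333
4. ⊥bis P6·P2 via (26.435,61.68): [(36.5053, 71.4841) (0, 85.2237) (0, 40.2465) (7.8395, 43.5761)]  |A|=882.6226
5. ⊥bis P6·P3 via (17.3,49.775): [(14.0037, 49.5774) (36.5053, 71.4841) (0, 85.2237) (0, 48.7378)]  |A|=809.9061
6. ⊥bis P6·P4 via (21.805,56.835): [(0.2776, 48.7545) (21.241, 56.6233) (36.5053, 71.4841) (0, 85.2237) (0, 48.7378)]  |A|=764.5275
7. ⊥bis P6·P5 via (25.595,79.95): [(0.2776, 48.7545) (21.241, 56.6233) (34.0312, 69.0753) (30.3717, 73.7926) (0, 85.2237) (0, 48.7378)]  |A|=754.2843
8. ⊥bis P6·P7 via (27.035,58.68): [(0.2776, 48.7545) (21.241, 56.6233) (34.0312, 69.0753) (30.3717, 73.7926) (0, 85.2237) (0, 48.7378)]  |A|=754.2843
9. canonical 6-gon: [(0.2776, 48.7545) (21.241, 56.6233) (34.0312, 69.0753) (30.3717, 73.7926) (0, 85.2237) (0, 48.7378)]
10. shoelace: 754.2843

Area of P6's cell: 754.2843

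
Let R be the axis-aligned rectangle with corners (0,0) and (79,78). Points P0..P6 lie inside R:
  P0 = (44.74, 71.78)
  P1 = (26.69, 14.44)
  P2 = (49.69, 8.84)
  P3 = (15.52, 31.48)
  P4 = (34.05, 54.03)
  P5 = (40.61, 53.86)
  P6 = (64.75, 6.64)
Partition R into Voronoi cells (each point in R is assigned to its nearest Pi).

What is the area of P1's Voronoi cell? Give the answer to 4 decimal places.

Area of P1's cell: 857.7351

1. box [0,79]×[0,78]: [(0, 0) (79, 0) (79, 78) (0, 78)]
2. ⊥bis P1·P0 via (35.715,43.11): [(0, 54.3527) (0, 0) (79, 0) (79, 29.4844)]  |A|=3311.5634
3. ⊥bis P1·P2 via (38.19,11.64): [(45.1306, 40.1461) (0, 54.3527) (0, 0) (35.3559, 0)]  |A|=1936.1854
4. ⊥bis P1·P3 via (21.105,22.96): [(44.7143, 38.4363) (0, 9.1253) (0, 0) (35.3559, 0)]  |A|=883.4915
5. ⊥bis P1·P4 via (30.37,34.235): [(43.1145, 31.8657) (36.552, 33.0857) (0, 9.1253) (0, 0) (35.3559, 0)]  |A|=860.9557
6. ⊥bis P1·P5 via (33.65,34.15): [(42.8774, 30.8916) (36.7883, 33.0418) (36.552, 33.0857) (0, 9.1253) (0, 0) (35.3559, 0)]  |A|=857.7351
7. ⊥bis P1·P6 via (45.72,10.54): [(42.8774, 30.8916) (36.7883, 33.0418) (36.552, 33.0857) (0, 9.1253) (0, 0) (35.3559, 0)]  |A|=857.7351
8. canonical 6-gon: [(42.8774, 30.8916) (36.7883, 33.0418) (36.552, 33.0857) (0, 9.1253) (0, 0) (35.3559, 0)]
9. shoelace: 857.7351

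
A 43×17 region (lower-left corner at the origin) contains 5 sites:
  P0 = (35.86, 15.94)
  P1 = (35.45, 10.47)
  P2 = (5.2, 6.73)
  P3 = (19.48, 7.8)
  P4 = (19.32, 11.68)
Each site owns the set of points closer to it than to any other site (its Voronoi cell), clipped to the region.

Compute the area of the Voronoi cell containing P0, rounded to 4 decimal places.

1. box [0,43]×[0,17]: [(0, 0) (43, 0) (43, 17) (0, 17)]
2. ⊥bis P0·P1 via (35.655,13.205): [(0, 15.8775) (43, 12.6545) (43, 17) (0, 17)]  |A|=117.5629
3. ⊥bis P0·P2 via (20.53,11.335): [(19.6069, 14.4079) (43, 12.6545) (43, 17) (18.8283, 17)]  |A|=82.1558
4. ⊥bis P0·P3 via (27.67,11.87): [(26.672, 13.8783) (43, 12.6545) (43, 17) (25.1207, 17)]  |A|=63.3839
5. ⊥bis P0·P4 via (27.59,13.81): [(27.5901, 13.8095) (43, 12.6545) (43, 17) (26.7684, 17)]  |A|=59.3756
6. canonical 4-gon: [(27.5901, 13.8095) (43, 12.6545) (43, 17) (26.7684, 17)]
7. shoelace: 59.3756

Area of P0's cell: 59.3756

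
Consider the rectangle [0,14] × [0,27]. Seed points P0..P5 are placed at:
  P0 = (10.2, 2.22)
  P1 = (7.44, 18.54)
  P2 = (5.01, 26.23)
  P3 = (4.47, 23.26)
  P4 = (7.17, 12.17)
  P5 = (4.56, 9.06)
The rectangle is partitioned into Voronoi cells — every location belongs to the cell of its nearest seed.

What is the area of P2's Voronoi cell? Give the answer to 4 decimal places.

Area of P2's cell: 34.1386

1. box [0,14]×[0,27]: [(0, 0) (14, 0) (14, 27) (0, 27)]
2. ⊥bis P2·P0 via (7.605,14.225): [(0, 12.5811) (14, 15.6073) (14, 27) (0, 27)]  |A|=180.6809
3. ⊥bis P2·P1 via (6.225,22.385): [(0, 20.4179) (14, 24.8419) (14, 27) (0, 27)]  |A|=61.1815
4. ⊥bis P2·P3 via (4.74,24.745): [(0, 25.6068) (10.4234, 23.7117) (14, 24.8419) (14, 27) (0, 27)]  |A|=34.1386
5. ⊥bis P2·P4 via (6.09,19.2): [(0, 25.6068) (10.4234, 23.7117) (14, 24.8419) (14, 27) (0, 27)]  |A|=34.1386
6. ⊥bis P2·P5 via (4.785,17.645): [(0, 25.6068) (10.4234, 23.7117) (14, 24.8419) (14, 27) (0, 27)]  |A|=34.1386
7. canonical 5-gon: [(0, 25.6068) (10.4234, 23.7117) (14, 24.8419) (14, 27) (0, 27)]
8. shoelace: 34.1386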